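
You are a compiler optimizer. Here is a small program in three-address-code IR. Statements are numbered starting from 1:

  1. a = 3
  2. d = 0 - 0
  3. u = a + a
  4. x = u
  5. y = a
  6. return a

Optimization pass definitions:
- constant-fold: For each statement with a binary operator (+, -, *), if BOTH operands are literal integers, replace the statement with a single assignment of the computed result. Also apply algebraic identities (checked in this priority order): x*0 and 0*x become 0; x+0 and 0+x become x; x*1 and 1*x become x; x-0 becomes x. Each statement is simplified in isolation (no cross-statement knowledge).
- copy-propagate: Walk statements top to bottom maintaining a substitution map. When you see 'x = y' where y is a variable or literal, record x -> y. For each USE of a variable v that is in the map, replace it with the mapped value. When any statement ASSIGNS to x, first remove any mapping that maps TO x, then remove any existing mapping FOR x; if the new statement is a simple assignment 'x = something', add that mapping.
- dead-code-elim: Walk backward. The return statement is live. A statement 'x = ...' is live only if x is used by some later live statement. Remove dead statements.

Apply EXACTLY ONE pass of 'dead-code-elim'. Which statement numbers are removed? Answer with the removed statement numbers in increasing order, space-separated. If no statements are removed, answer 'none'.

Answer: 2 3 4 5

Derivation:
Backward liveness scan:
Stmt 1 'a = 3': KEEP (a is live); live-in = []
Stmt 2 'd = 0 - 0': DEAD (d not in live set ['a'])
Stmt 3 'u = a + a': DEAD (u not in live set ['a'])
Stmt 4 'x = u': DEAD (x not in live set ['a'])
Stmt 5 'y = a': DEAD (y not in live set ['a'])
Stmt 6 'return a': KEEP (return); live-in = ['a']
Removed statement numbers: [2, 3, 4, 5]
Surviving IR:
  a = 3
  return a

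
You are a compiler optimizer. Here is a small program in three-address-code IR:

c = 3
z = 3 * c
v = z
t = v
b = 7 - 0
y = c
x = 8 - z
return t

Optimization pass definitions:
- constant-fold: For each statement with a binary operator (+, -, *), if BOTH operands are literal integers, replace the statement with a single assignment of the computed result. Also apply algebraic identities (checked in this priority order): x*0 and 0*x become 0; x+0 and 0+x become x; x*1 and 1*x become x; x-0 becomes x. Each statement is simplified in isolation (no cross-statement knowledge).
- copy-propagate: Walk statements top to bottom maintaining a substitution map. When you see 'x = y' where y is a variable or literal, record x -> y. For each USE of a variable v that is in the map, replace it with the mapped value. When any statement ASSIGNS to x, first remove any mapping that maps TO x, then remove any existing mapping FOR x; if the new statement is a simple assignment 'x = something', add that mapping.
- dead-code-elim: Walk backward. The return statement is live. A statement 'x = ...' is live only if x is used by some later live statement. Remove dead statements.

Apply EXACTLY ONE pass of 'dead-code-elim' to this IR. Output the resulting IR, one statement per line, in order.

Applying dead-code-elim statement-by-statement:
  [8] return t  -> KEEP (return); live=['t']
  [7] x = 8 - z  -> DEAD (x not live)
  [6] y = c  -> DEAD (y not live)
  [5] b = 7 - 0  -> DEAD (b not live)
  [4] t = v  -> KEEP; live=['v']
  [3] v = z  -> KEEP; live=['z']
  [2] z = 3 * c  -> KEEP; live=['c']
  [1] c = 3  -> KEEP; live=[]
Result (5 stmts):
  c = 3
  z = 3 * c
  v = z
  t = v
  return t

Answer: c = 3
z = 3 * c
v = z
t = v
return t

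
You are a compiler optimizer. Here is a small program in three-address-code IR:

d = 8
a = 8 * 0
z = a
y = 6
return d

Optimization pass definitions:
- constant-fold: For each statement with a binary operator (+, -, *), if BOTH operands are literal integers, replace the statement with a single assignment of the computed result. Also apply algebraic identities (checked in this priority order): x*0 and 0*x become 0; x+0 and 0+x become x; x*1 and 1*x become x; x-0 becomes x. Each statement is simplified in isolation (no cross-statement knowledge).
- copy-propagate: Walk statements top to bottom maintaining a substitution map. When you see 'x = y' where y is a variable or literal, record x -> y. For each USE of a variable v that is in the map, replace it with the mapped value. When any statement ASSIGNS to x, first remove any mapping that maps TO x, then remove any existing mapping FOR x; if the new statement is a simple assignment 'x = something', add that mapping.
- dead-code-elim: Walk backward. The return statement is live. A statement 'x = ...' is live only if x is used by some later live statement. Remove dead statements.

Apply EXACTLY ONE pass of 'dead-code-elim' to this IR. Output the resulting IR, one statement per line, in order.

Answer: d = 8
return d

Derivation:
Applying dead-code-elim statement-by-statement:
  [5] return d  -> KEEP (return); live=['d']
  [4] y = 6  -> DEAD (y not live)
  [3] z = a  -> DEAD (z not live)
  [2] a = 8 * 0  -> DEAD (a not live)
  [1] d = 8  -> KEEP; live=[]
Result (2 stmts):
  d = 8
  return d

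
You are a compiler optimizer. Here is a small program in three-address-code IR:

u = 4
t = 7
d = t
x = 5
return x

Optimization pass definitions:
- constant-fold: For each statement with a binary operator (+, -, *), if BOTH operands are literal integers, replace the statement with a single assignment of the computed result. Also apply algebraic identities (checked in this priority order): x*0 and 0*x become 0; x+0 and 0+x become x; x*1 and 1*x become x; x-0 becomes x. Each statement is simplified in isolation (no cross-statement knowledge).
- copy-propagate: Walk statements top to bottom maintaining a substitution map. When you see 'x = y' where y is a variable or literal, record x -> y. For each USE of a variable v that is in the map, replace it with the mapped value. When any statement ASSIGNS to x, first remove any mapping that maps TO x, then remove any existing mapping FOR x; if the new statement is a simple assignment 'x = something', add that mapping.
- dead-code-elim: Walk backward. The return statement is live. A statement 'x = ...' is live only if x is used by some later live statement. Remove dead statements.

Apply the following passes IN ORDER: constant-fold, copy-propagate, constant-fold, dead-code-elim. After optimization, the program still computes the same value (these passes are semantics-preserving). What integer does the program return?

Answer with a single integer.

Initial IR:
  u = 4
  t = 7
  d = t
  x = 5
  return x
After constant-fold (5 stmts):
  u = 4
  t = 7
  d = t
  x = 5
  return x
After copy-propagate (5 stmts):
  u = 4
  t = 7
  d = 7
  x = 5
  return 5
After constant-fold (5 stmts):
  u = 4
  t = 7
  d = 7
  x = 5
  return 5
After dead-code-elim (1 stmts):
  return 5
Evaluate:
  u = 4  =>  u = 4
  t = 7  =>  t = 7
  d = t  =>  d = 7
  x = 5  =>  x = 5
  return x = 5

Answer: 5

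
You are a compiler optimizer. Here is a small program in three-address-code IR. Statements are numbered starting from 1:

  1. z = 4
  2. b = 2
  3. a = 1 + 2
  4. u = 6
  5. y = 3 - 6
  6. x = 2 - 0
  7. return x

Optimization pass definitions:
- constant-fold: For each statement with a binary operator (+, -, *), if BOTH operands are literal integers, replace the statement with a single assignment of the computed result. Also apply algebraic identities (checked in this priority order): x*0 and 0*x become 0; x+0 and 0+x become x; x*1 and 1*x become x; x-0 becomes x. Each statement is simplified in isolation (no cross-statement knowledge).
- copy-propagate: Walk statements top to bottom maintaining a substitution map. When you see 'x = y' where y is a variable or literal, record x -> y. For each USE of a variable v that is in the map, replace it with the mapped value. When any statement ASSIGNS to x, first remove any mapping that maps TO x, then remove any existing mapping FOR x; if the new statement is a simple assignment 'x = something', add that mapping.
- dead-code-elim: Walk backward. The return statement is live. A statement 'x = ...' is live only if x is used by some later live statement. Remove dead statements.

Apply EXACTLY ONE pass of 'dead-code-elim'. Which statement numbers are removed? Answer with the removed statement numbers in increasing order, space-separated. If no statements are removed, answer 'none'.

Backward liveness scan:
Stmt 1 'z = 4': DEAD (z not in live set [])
Stmt 2 'b = 2': DEAD (b not in live set [])
Stmt 3 'a = 1 + 2': DEAD (a not in live set [])
Stmt 4 'u = 6': DEAD (u not in live set [])
Stmt 5 'y = 3 - 6': DEAD (y not in live set [])
Stmt 6 'x = 2 - 0': KEEP (x is live); live-in = []
Stmt 7 'return x': KEEP (return); live-in = ['x']
Removed statement numbers: [1, 2, 3, 4, 5]
Surviving IR:
  x = 2 - 0
  return x

Answer: 1 2 3 4 5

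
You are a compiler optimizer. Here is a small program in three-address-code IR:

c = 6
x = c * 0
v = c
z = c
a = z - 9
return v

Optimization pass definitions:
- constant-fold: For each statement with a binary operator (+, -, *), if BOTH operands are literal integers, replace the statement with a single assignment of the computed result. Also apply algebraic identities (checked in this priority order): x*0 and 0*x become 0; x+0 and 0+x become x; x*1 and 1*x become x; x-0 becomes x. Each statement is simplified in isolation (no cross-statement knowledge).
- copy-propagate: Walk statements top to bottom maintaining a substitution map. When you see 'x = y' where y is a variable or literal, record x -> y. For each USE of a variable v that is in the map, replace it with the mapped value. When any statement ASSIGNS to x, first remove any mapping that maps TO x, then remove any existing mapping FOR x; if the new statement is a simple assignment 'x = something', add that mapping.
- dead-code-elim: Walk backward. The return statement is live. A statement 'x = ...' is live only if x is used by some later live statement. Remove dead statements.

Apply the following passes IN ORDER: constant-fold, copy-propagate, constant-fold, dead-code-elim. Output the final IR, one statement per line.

Answer: return 6

Derivation:
Initial IR:
  c = 6
  x = c * 0
  v = c
  z = c
  a = z - 9
  return v
After constant-fold (6 stmts):
  c = 6
  x = 0
  v = c
  z = c
  a = z - 9
  return v
After copy-propagate (6 stmts):
  c = 6
  x = 0
  v = 6
  z = 6
  a = 6 - 9
  return 6
After constant-fold (6 stmts):
  c = 6
  x = 0
  v = 6
  z = 6
  a = -3
  return 6
After dead-code-elim (1 stmts):
  return 6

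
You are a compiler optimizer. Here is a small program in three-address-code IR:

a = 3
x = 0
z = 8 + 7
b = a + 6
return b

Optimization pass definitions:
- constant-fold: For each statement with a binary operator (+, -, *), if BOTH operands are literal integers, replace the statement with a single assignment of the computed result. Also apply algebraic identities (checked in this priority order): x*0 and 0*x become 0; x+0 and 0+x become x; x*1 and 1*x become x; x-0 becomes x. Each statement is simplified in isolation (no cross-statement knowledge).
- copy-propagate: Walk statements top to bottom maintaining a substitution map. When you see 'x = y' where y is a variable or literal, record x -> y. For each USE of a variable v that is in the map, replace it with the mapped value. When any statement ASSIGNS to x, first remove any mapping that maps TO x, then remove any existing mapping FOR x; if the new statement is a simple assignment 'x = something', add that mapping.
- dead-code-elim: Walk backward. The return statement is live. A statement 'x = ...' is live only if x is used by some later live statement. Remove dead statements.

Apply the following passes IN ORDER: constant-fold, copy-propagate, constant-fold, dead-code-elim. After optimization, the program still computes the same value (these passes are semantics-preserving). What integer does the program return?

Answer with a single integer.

Initial IR:
  a = 3
  x = 0
  z = 8 + 7
  b = a + 6
  return b
After constant-fold (5 stmts):
  a = 3
  x = 0
  z = 15
  b = a + 6
  return b
After copy-propagate (5 stmts):
  a = 3
  x = 0
  z = 15
  b = 3 + 6
  return b
After constant-fold (5 stmts):
  a = 3
  x = 0
  z = 15
  b = 9
  return b
After dead-code-elim (2 stmts):
  b = 9
  return b
Evaluate:
  a = 3  =>  a = 3
  x = 0  =>  x = 0
  z = 8 + 7  =>  z = 15
  b = a + 6  =>  b = 9
  return b = 9

Answer: 9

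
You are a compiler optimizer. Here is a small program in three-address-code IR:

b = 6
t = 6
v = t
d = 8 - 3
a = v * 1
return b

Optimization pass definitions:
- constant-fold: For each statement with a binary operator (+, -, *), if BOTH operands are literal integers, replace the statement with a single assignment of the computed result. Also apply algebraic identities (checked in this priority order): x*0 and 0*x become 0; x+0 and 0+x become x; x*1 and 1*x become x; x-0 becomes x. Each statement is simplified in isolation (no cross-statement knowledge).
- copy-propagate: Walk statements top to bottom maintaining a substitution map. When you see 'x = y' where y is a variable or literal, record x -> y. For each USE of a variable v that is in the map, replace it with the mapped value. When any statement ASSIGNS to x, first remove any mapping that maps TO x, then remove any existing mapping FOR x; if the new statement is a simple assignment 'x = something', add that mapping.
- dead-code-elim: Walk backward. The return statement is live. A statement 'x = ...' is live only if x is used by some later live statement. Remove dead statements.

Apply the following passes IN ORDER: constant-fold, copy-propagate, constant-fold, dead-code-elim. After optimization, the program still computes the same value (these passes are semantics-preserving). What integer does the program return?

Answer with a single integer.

Initial IR:
  b = 6
  t = 6
  v = t
  d = 8 - 3
  a = v * 1
  return b
After constant-fold (6 stmts):
  b = 6
  t = 6
  v = t
  d = 5
  a = v
  return b
After copy-propagate (6 stmts):
  b = 6
  t = 6
  v = 6
  d = 5
  a = 6
  return 6
After constant-fold (6 stmts):
  b = 6
  t = 6
  v = 6
  d = 5
  a = 6
  return 6
After dead-code-elim (1 stmts):
  return 6
Evaluate:
  b = 6  =>  b = 6
  t = 6  =>  t = 6
  v = t  =>  v = 6
  d = 8 - 3  =>  d = 5
  a = v * 1  =>  a = 6
  return b = 6

Answer: 6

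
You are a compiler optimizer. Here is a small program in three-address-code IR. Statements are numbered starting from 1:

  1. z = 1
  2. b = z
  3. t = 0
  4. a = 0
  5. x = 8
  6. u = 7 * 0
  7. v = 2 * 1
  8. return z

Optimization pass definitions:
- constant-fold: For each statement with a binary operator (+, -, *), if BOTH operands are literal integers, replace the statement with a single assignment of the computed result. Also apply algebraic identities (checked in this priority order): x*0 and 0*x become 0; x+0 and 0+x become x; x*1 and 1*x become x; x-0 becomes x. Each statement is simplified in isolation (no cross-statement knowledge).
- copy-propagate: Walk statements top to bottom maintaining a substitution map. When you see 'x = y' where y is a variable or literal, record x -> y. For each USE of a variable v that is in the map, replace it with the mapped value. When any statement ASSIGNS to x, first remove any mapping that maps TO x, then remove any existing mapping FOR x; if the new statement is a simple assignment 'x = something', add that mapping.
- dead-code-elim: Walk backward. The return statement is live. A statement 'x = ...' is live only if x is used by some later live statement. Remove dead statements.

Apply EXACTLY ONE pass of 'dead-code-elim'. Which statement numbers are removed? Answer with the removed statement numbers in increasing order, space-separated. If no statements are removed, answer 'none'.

Answer: 2 3 4 5 6 7

Derivation:
Backward liveness scan:
Stmt 1 'z = 1': KEEP (z is live); live-in = []
Stmt 2 'b = z': DEAD (b not in live set ['z'])
Stmt 3 't = 0': DEAD (t not in live set ['z'])
Stmt 4 'a = 0': DEAD (a not in live set ['z'])
Stmt 5 'x = 8': DEAD (x not in live set ['z'])
Stmt 6 'u = 7 * 0': DEAD (u not in live set ['z'])
Stmt 7 'v = 2 * 1': DEAD (v not in live set ['z'])
Stmt 8 'return z': KEEP (return); live-in = ['z']
Removed statement numbers: [2, 3, 4, 5, 6, 7]
Surviving IR:
  z = 1
  return z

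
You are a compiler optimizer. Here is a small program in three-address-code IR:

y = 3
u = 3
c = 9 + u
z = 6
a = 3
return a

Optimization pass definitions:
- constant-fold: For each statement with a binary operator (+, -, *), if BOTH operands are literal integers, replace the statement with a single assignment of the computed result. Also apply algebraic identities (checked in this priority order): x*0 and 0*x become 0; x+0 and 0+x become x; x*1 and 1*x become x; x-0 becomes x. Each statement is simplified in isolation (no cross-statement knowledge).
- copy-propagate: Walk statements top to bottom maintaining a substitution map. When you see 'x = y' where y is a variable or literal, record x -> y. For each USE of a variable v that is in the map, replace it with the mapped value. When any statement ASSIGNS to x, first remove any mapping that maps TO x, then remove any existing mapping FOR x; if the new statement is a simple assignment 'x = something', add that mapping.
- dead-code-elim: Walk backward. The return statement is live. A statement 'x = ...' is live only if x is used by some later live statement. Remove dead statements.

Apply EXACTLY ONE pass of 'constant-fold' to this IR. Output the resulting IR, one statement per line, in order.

Answer: y = 3
u = 3
c = 9 + u
z = 6
a = 3
return a

Derivation:
Applying constant-fold statement-by-statement:
  [1] y = 3  (unchanged)
  [2] u = 3  (unchanged)
  [3] c = 9 + u  (unchanged)
  [4] z = 6  (unchanged)
  [5] a = 3  (unchanged)
  [6] return a  (unchanged)
Result (6 stmts):
  y = 3
  u = 3
  c = 9 + u
  z = 6
  a = 3
  return a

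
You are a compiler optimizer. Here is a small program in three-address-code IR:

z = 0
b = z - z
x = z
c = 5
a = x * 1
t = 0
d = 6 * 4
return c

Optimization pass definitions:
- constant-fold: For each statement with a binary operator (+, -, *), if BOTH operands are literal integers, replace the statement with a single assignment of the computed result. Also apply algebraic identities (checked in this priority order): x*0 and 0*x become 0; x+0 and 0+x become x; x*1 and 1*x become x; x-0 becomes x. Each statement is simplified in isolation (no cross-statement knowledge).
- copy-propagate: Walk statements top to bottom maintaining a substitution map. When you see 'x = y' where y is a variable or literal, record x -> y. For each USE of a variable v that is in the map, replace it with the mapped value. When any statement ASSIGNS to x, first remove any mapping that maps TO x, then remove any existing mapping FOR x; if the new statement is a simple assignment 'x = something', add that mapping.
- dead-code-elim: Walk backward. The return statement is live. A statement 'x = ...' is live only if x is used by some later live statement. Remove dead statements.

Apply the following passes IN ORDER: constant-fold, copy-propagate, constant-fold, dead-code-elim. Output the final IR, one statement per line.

Initial IR:
  z = 0
  b = z - z
  x = z
  c = 5
  a = x * 1
  t = 0
  d = 6 * 4
  return c
After constant-fold (8 stmts):
  z = 0
  b = z - z
  x = z
  c = 5
  a = x
  t = 0
  d = 24
  return c
After copy-propagate (8 stmts):
  z = 0
  b = 0 - 0
  x = 0
  c = 5
  a = 0
  t = 0
  d = 24
  return 5
After constant-fold (8 stmts):
  z = 0
  b = 0
  x = 0
  c = 5
  a = 0
  t = 0
  d = 24
  return 5
After dead-code-elim (1 stmts):
  return 5

Answer: return 5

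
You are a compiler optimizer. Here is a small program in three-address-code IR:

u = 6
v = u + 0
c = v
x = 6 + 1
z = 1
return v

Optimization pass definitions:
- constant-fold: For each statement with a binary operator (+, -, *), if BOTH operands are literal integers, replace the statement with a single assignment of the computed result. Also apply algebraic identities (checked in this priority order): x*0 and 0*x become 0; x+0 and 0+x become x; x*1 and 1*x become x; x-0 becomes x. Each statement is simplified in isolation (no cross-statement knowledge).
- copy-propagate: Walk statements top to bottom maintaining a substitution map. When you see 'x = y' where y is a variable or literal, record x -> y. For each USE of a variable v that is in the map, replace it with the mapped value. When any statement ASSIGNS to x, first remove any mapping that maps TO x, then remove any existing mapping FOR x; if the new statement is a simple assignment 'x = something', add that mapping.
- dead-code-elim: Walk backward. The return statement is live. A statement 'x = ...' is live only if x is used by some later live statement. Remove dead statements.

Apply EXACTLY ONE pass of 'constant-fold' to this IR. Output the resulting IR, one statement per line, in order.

Applying constant-fold statement-by-statement:
  [1] u = 6  (unchanged)
  [2] v = u + 0  -> v = u
  [3] c = v  (unchanged)
  [4] x = 6 + 1  -> x = 7
  [5] z = 1  (unchanged)
  [6] return v  (unchanged)
Result (6 stmts):
  u = 6
  v = u
  c = v
  x = 7
  z = 1
  return v

Answer: u = 6
v = u
c = v
x = 7
z = 1
return v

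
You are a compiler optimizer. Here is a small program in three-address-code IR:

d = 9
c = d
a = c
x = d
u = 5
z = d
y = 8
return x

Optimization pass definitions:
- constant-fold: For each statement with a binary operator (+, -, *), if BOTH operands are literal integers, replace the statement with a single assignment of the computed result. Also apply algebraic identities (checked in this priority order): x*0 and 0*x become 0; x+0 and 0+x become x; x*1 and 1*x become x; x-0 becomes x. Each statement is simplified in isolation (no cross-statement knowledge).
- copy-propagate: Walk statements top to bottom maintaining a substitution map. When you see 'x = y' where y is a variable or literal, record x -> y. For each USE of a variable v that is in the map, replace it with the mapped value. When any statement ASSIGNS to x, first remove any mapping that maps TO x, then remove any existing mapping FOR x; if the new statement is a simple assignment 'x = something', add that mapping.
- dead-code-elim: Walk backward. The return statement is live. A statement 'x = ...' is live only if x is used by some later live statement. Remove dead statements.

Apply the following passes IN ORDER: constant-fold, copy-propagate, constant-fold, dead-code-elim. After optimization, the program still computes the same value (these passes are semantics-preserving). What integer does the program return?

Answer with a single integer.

Answer: 9

Derivation:
Initial IR:
  d = 9
  c = d
  a = c
  x = d
  u = 5
  z = d
  y = 8
  return x
After constant-fold (8 stmts):
  d = 9
  c = d
  a = c
  x = d
  u = 5
  z = d
  y = 8
  return x
After copy-propagate (8 stmts):
  d = 9
  c = 9
  a = 9
  x = 9
  u = 5
  z = 9
  y = 8
  return 9
After constant-fold (8 stmts):
  d = 9
  c = 9
  a = 9
  x = 9
  u = 5
  z = 9
  y = 8
  return 9
After dead-code-elim (1 stmts):
  return 9
Evaluate:
  d = 9  =>  d = 9
  c = d  =>  c = 9
  a = c  =>  a = 9
  x = d  =>  x = 9
  u = 5  =>  u = 5
  z = d  =>  z = 9
  y = 8  =>  y = 8
  return x = 9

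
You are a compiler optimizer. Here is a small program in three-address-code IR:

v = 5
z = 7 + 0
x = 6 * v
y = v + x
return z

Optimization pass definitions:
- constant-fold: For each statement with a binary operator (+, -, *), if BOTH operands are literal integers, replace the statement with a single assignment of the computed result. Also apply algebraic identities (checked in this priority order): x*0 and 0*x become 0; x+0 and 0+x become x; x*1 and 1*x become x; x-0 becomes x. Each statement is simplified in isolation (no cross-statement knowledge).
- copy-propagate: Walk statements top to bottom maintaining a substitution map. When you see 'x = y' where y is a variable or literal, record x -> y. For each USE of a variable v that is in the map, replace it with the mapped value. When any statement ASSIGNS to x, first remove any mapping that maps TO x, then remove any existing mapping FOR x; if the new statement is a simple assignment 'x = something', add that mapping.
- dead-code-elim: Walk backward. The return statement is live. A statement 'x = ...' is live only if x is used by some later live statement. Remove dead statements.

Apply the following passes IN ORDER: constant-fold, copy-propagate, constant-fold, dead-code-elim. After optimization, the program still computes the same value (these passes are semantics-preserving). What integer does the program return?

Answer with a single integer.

Initial IR:
  v = 5
  z = 7 + 0
  x = 6 * v
  y = v + x
  return z
After constant-fold (5 stmts):
  v = 5
  z = 7
  x = 6 * v
  y = v + x
  return z
After copy-propagate (5 stmts):
  v = 5
  z = 7
  x = 6 * 5
  y = 5 + x
  return 7
After constant-fold (5 stmts):
  v = 5
  z = 7
  x = 30
  y = 5 + x
  return 7
After dead-code-elim (1 stmts):
  return 7
Evaluate:
  v = 5  =>  v = 5
  z = 7 + 0  =>  z = 7
  x = 6 * v  =>  x = 30
  y = v + x  =>  y = 35
  return z = 7

Answer: 7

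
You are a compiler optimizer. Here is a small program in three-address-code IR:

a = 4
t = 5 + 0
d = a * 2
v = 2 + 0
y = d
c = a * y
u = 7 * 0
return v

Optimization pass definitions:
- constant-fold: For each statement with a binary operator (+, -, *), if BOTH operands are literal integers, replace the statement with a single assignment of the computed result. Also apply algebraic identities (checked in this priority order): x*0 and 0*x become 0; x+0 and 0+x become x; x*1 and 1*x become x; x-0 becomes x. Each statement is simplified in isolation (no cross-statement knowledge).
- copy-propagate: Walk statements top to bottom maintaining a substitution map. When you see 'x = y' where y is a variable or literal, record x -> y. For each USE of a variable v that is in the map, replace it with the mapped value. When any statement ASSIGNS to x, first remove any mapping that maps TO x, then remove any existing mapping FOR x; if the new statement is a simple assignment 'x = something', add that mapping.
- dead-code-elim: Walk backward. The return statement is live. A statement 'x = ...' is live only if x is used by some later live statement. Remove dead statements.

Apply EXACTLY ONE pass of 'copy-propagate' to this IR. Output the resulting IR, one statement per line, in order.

Applying copy-propagate statement-by-statement:
  [1] a = 4  (unchanged)
  [2] t = 5 + 0  (unchanged)
  [3] d = a * 2  -> d = 4 * 2
  [4] v = 2 + 0  (unchanged)
  [5] y = d  (unchanged)
  [6] c = a * y  -> c = 4 * d
  [7] u = 7 * 0  (unchanged)
  [8] return v  (unchanged)
Result (8 stmts):
  a = 4
  t = 5 + 0
  d = 4 * 2
  v = 2 + 0
  y = d
  c = 4 * d
  u = 7 * 0
  return v

Answer: a = 4
t = 5 + 0
d = 4 * 2
v = 2 + 0
y = d
c = 4 * d
u = 7 * 0
return v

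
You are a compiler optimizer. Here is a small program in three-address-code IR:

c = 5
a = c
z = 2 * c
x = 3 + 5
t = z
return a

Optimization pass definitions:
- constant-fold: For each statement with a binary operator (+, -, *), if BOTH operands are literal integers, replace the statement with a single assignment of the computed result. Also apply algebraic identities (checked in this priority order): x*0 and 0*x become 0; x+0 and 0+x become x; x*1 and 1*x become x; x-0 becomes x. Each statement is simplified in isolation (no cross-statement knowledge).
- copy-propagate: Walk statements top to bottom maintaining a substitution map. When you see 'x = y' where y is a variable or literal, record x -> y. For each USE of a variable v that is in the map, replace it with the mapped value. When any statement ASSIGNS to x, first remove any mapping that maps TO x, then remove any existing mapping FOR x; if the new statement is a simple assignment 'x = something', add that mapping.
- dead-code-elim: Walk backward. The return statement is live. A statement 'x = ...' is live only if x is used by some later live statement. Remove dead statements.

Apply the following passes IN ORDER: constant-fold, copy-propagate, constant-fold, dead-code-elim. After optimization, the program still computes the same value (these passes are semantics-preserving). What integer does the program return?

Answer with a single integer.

Initial IR:
  c = 5
  a = c
  z = 2 * c
  x = 3 + 5
  t = z
  return a
After constant-fold (6 stmts):
  c = 5
  a = c
  z = 2 * c
  x = 8
  t = z
  return a
After copy-propagate (6 stmts):
  c = 5
  a = 5
  z = 2 * 5
  x = 8
  t = z
  return 5
After constant-fold (6 stmts):
  c = 5
  a = 5
  z = 10
  x = 8
  t = z
  return 5
After dead-code-elim (1 stmts):
  return 5
Evaluate:
  c = 5  =>  c = 5
  a = c  =>  a = 5
  z = 2 * c  =>  z = 10
  x = 3 + 5  =>  x = 8
  t = z  =>  t = 10
  return a = 5

Answer: 5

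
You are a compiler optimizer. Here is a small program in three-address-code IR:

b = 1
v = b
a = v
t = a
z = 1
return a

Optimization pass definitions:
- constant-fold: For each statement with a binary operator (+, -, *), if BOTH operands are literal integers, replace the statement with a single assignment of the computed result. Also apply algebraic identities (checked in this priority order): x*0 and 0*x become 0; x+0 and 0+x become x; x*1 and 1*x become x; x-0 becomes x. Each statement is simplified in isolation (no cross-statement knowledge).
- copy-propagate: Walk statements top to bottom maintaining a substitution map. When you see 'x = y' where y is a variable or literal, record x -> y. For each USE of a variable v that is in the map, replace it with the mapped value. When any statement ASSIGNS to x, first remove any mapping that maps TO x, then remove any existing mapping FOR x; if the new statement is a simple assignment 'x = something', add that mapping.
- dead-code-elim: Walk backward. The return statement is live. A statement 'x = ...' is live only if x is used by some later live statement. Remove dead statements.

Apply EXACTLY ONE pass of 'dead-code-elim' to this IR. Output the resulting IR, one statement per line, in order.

Answer: b = 1
v = b
a = v
return a

Derivation:
Applying dead-code-elim statement-by-statement:
  [6] return a  -> KEEP (return); live=['a']
  [5] z = 1  -> DEAD (z not live)
  [4] t = a  -> DEAD (t not live)
  [3] a = v  -> KEEP; live=['v']
  [2] v = b  -> KEEP; live=['b']
  [1] b = 1  -> KEEP; live=[]
Result (4 stmts):
  b = 1
  v = b
  a = v
  return a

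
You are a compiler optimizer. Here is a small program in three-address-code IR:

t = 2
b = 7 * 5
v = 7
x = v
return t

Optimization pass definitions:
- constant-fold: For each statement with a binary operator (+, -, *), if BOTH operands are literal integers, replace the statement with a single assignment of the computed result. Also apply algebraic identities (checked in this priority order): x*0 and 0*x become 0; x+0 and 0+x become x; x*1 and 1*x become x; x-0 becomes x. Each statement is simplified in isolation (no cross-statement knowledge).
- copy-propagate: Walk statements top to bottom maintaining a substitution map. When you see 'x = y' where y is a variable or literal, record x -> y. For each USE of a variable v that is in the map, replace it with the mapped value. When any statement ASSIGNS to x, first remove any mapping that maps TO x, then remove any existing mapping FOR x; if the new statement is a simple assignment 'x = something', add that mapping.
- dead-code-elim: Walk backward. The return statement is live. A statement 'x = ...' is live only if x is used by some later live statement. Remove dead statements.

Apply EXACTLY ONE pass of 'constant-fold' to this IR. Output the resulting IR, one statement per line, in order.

Applying constant-fold statement-by-statement:
  [1] t = 2  (unchanged)
  [2] b = 7 * 5  -> b = 35
  [3] v = 7  (unchanged)
  [4] x = v  (unchanged)
  [5] return t  (unchanged)
Result (5 stmts):
  t = 2
  b = 35
  v = 7
  x = v
  return t

Answer: t = 2
b = 35
v = 7
x = v
return t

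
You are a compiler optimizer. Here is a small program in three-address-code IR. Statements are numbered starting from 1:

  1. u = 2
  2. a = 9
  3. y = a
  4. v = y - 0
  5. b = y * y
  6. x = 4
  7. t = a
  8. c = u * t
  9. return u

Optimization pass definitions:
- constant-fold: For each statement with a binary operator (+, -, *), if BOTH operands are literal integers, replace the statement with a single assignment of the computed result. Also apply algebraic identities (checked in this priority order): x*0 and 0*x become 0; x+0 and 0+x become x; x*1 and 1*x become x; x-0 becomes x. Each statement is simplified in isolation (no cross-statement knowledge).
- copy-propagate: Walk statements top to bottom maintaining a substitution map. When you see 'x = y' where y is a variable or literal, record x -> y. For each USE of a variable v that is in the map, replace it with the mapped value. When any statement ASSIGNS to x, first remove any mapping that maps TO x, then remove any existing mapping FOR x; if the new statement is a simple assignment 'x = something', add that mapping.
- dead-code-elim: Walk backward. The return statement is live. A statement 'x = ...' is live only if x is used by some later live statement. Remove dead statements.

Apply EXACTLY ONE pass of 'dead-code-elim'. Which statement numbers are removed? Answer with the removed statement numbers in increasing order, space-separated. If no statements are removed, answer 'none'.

Answer: 2 3 4 5 6 7 8

Derivation:
Backward liveness scan:
Stmt 1 'u = 2': KEEP (u is live); live-in = []
Stmt 2 'a = 9': DEAD (a not in live set ['u'])
Stmt 3 'y = a': DEAD (y not in live set ['u'])
Stmt 4 'v = y - 0': DEAD (v not in live set ['u'])
Stmt 5 'b = y * y': DEAD (b not in live set ['u'])
Stmt 6 'x = 4': DEAD (x not in live set ['u'])
Stmt 7 't = a': DEAD (t not in live set ['u'])
Stmt 8 'c = u * t': DEAD (c not in live set ['u'])
Stmt 9 'return u': KEEP (return); live-in = ['u']
Removed statement numbers: [2, 3, 4, 5, 6, 7, 8]
Surviving IR:
  u = 2
  return u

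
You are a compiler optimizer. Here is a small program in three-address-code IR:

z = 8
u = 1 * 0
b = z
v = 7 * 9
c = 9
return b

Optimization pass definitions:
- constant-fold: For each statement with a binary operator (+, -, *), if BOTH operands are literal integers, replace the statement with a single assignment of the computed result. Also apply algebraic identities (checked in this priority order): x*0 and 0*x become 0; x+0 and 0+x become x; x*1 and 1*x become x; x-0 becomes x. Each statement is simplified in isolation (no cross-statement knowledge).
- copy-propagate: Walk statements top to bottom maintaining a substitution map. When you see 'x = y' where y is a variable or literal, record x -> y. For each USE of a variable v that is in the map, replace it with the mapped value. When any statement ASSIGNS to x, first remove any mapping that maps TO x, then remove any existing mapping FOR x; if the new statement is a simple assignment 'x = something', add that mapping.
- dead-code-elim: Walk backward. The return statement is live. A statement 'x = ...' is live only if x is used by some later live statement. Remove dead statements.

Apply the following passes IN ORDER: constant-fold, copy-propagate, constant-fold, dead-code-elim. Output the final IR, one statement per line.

Answer: return 8

Derivation:
Initial IR:
  z = 8
  u = 1 * 0
  b = z
  v = 7 * 9
  c = 9
  return b
After constant-fold (6 stmts):
  z = 8
  u = 0
  b = z
  v = 63
  c = 9
  return b
After copy-propagate (6 stmts):
  z = 8
  u = 0
  b = 8
  v = 63
  c = 9
  return 8
After constant-fold (6 stmts):
  z = 8
  u = 0
  b = 8
  v = 63
  c = 9
  return 8
After dead-code-elim (1 stmts):
  return 8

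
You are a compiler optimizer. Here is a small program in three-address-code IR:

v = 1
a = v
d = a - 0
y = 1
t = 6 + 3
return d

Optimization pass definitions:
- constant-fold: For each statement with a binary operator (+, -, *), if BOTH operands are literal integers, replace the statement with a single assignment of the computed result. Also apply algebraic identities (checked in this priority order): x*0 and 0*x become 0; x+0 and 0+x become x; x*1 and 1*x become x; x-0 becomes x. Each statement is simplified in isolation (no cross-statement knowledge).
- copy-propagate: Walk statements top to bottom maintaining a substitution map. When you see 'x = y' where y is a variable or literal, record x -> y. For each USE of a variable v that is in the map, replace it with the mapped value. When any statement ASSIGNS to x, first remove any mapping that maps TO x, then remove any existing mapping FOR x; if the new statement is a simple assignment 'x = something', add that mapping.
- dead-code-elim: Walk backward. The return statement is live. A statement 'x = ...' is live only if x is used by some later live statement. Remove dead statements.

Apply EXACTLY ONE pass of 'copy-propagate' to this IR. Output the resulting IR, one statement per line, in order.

Applying copy-propagate statement-by-statement:
  [1] v = 1  (unchanged)
  [2] a = v  -> a = 1
  [3] d = a - 0  -> d = 1 - 0
  [4] y = 1  (unchanged)
  [5] t = 6 + 3  (unchanged)
  [6] return d  (unchanged)
Result (6 stmts):
  v = 1
  a = 1
  d = 1 - 0
  y = 1
  t = 6 + 3
  return d

Answer: v = 1
a = 1
d = 1 - 0
y = 1
t = 6 + 3
return d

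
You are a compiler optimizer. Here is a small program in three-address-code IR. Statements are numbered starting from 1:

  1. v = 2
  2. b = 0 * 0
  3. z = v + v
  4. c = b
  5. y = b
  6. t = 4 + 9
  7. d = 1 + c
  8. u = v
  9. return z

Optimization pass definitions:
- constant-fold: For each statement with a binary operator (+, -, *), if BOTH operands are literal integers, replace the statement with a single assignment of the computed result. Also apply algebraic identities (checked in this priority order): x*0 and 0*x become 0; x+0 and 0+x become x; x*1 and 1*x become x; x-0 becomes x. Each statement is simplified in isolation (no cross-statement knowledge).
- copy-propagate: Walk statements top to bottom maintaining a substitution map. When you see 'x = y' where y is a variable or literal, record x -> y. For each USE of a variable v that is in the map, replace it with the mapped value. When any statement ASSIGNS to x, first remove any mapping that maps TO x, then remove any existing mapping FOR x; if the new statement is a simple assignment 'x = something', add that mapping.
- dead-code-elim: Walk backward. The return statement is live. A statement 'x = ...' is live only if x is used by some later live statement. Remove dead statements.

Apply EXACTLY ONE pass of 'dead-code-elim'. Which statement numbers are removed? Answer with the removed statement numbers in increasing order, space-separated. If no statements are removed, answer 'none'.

Backward liveness scan:
Stmt 1 'v = 2': KEEP (v is live); live-in = []
Stmt 2 'b = 0 * 0': DEAD (b not in live set ['v'])
Stmt 3 'z = v + v': KEEP (z is live); live-in = ['v']
Stmt 4 'c = b': DEAD (c not in live set ['z'])
Stmt 5 'y = b': DEAD (y not in live set ['z'])
Stmt 6 't = 4 + 9': DEAD (t not in live set ['z'])
Stmt 7 'd = 1 + c': DEAD (d not in live set ['z'])
Stmt 8 'u = v': DEAD (u not in live set ['z'])
Stmt 9 'return z': KEEP (return); live-in = ['z']
Removed statement numbers: [2, 4, 5, 6, 7, 8]
Surviving IR:
  v = 2
  z = v + v
  return z

Answer: 2 4 5 6 7 8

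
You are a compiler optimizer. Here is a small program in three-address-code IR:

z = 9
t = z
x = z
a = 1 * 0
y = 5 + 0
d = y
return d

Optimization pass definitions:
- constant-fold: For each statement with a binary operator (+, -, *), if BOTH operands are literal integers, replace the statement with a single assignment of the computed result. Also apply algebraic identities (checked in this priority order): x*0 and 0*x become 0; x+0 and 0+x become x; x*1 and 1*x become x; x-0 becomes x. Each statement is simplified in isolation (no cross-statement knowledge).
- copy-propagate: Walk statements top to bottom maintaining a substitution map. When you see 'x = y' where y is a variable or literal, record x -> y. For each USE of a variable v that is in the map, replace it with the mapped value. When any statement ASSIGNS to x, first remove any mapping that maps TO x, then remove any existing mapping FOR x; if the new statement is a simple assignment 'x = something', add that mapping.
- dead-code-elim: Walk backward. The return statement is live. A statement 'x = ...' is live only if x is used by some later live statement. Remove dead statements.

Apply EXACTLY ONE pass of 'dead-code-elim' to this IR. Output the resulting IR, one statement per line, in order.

Answer: y = 5 + 0
d = y
return d

Derivation:
Applying dead-code-elim statement-by-statement:
  [7] return d  -> KEEP (return); live=['d']
  [6] d = y  -> KEEP; live=['y']
  [5] y = 5 + 0  -> KEEP; live=[]
  [4] a = 1 * 0  -> DEAD (a not live)
  [3] x = z  -> DEAD (x not live)
  [2] t = z  -> DEAD (t not live)
  [1] z = 9  -> DEAD (z not live)
Result (3 stmts):
  y = 5 + 0
  d = y
  return d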